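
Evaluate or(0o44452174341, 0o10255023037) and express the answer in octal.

0o54657177377

OR each oct digit independently (no carries):
  4|1=5, 4|0=4, 4|2=6, 5|5=5, 2|5=7, 1|0=1, 7|2=7, 4|3=7, 3|0=3, 4|3=7, 1|7=7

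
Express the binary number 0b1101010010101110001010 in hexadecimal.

0x352B8A

Group the bits into nibbles: 0011 0101 0010 1011 1000 1010 → 352B8A.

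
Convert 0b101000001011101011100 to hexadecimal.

0x14175c

Group the bits into nibbles: 0001 0100 0001 0111 0101 1100 → 14175c.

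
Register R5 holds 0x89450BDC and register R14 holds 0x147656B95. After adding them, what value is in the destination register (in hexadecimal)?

0x1D0AA7771

Add column by column in base 16, right to left:
  C+5 = 1 carry 1
  D+9+1 = 7 carry 1
  B+B+1 = 7 carry 1
  0+6+1 = 7
  5+5 = A
  4+6 = A
  9+7 = 0 carry 1
  8+4+1 = D
  0+1 = 1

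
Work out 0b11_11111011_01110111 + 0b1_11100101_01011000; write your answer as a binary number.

0b1011110000011001111

Add column by column in base 2, right to left:
  1+0 = 1
  1+0 = 1
  1+0 = 1
  0+1 = 1
  1+1 = 0 carry 1
  1+0+1 = 0 carry 1
  1+1+1 = 1 carry 1
  0+0+1 = 1
  1+1 = 0 carry 1
  1+0+1 = 0 carry 1
  0+1+1 = 0 carry 1
  1+0+1 = 0 carry 1
  1+0+1 = 0 carry 1
  1+1+1 = 1 carry 1
  1+1+1 = 1 carry 1
  1+1+1 = 1 carry 1
  1+1+1 = 1 carry 1
  1+0+1 = 0 carry 1
  final carry 1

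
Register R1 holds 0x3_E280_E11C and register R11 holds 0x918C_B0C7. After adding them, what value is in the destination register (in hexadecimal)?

0x4740D91E3

Add column by column in base 16, right to left:
  C+7 = 3 carry 1
  1+C+1 = E
  1+0 = 1
  E+B = 9 carry 1
  0+C+1 = D
  8+8 = 0 carry 1
  2+1+1 = 4
  E+9 = 7 carry 1
  3+0+1 = 4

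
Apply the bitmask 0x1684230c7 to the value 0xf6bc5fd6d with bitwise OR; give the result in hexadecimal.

0xf6bc7fdef

OR each hex digit independently (no carries):
  f|1=f, 6|6=6, b|8=b, c|4=c, 5|2=7, f|3=f, d|0=d, 6|c=e, d|7=f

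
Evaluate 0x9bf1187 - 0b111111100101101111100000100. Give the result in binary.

0x9bf1187 = 0b1001101111110001000110000111 in binary.
Subtract column by column in base 2:
  1-0 → 1
  1-0 → 1
  1-1 → 0
  0-0 → 0
  0-0 → 0
  0-0 → 0
  0-0 → 0
  1-0 → 1
  1-1 → 0
  0-1 → 1 (borrow)
  0-1-1 → 0 (borrow)
  0-1-1 → 0 (borrow)
  1-1-1 → 1 (borrow)
  0-0-1 → 1 (borrow)
  0-1-1 → 0 (borrow)
  0-1-1 → 0 (borrow)
  1-0-1 → 0
  1-1 → 0
  1-0 → 1
  1-0 → 1
  1-1 → 0
  1-1 → 0
  0-1 → 1 (borrow)
  1-1-1 → 1 (borrow)
  1-1-1 → 1 (borrow)
  0-1-1 → 0 (borrow)
  0-1-1 → 0 (borrow)
  1-0-1 → 0

0b1110011000011001010000011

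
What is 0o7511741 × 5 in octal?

0o46161545

Multiply each base-8 digit by 5, carrying:
  1×5 = 5 → write 5
  4×5 = 20 → write 4 carry 2
  7×5+2 = 37 → write 5 carry 4
  1×5+4 = 9 → write 1 carry 1
  1×5+1 = 6 → write 6
  5×5 = 25 → write 1 carry 3
  7×5+3 = 38 → write 6 carry 4
  remaining carry: 4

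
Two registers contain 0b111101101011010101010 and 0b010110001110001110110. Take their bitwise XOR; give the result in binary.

XOR bit by bit (1 where the bits differ):
  111101101011010101010
^ 010110001110001110110
= 101011100101011011100

0b101011100101011011100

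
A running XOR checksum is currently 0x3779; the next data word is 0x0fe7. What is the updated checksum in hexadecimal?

0x389e

XOR each hex digit independently (no carries):
  3^0=3, 7^f=8, 7^e=9, 9^7=e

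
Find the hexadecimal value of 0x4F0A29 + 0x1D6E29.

Add column by column in base 16, right to left:
  9+9 = 2 carry 1
  2+2+1 = 5
  A+E = 8 carry 1
  0+6+1 = 7
  F+D = C carry 1
  4+1+1 = 6

0x6C7852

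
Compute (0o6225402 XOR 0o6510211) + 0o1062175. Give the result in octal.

0o2020010

First 0o6225402 XOR 0o6510211 = 0o0735613.
Add column by column in base 8, right to left:
  3+5 = 0 carry 1
  1+7+1 = 1 carry 1
  6+1+1 = 0 carry 1
  5+2+1 = 0 carry 1
  3+6+1 = 2 carry 1
  7+0+1 = 0 carry 1
  0+1+1 = 2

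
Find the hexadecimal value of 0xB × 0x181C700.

0x10938D00

Multiply each base-16 digit by 11, carrying:
  0×11 = 0 → write 0
  0×11 = 0 → write 0
  7×11 = 77 → write D carry 4
  C×11+4 = 136 → write 8 carry 8
  1×11+8 = 19 → write 3 carry 1
  8×11+1 = 89 → write 9 carry 5
  1×11+5 = 16 → write 0 carry 1
  remaining carry: 1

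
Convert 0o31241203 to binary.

0b11001010100001010000011

Each octal digit is 3 bits: 3=011 1=001 2=010 4=100 1=001 2=010 0=000 3=011.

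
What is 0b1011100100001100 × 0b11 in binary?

0b100010101100100100

Multiply each base-2 digit by 3, carrying:
  0×3 = 0 → write 0
  0×3 = 0 → write 0
  1×3 = 3 → write 1 carry 1
  1×3+1 = 4 → write 0 carry 2
  0×3+2 = 2 → write 0 carry 1
  0×3+1 = 1 → write 1
  0×3 = 0 → write 0
  0×3 = 0 → write 0
  1×3 = 3 → write 1 carry 1
  0×3+1 = 1 → write 1
  0×3 = 0 → write 0
  1×3 = 3 → write 1 carry 1
  1×3+1 = 4 → write 0 carry 2
  1×3+2 = 5 → write 1 carry 2
  0×3+2 = 2 → write 0 carry 1
  1×3+1 = 4 → write 0 carry 2
  remaining carry: 10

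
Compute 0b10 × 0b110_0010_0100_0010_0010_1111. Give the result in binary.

0b110001001000010001011110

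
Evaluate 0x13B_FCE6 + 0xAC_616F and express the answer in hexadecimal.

0x1E85E55

Add column by column in base 16, right to left:
  6+F = 5 carry 1
  E+6+1 = 5 carry 1
  C+1+1 = E
  F+6 = 5 carry 1
  B+C+1 = 8 carry 1
  3+A+1 = E
  1+0 = 1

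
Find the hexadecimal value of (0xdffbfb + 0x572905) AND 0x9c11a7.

0x140100

Add column by column in base 16, right to left:
  b+5 = 0 carry 1
  f+0+1 = 0 carry 1
  b+9+1 = 5 carry 1
  f+2+1 = 2 carry 1
  f+7+1 = 7 carry 1
  d+5+1 = 3 carry 1
  final carry 1
Sum = 0x1372500; now AND with 0x9c11a7:
  1&0=0, 3&9=1, 7&c=4, 2&1=0, 5&1=1, 0&a=0, 0&7=0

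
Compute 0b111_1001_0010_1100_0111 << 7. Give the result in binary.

Left shift by 7: append 7 zero bits.

0b11110010010110001110000000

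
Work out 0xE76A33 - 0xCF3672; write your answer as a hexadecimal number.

Subtract column by column in base 16:
  3-2 → 1
  3-7 → C (borrow)
  A-6-1 → 3
  6-3 → 3
  7-F → 8 (borrow)
  E-C-1 → 1

0x1833C1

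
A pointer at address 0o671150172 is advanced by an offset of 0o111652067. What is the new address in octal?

0o1003022261

Add column by column in base 8, right to left:
  2+7 = 1 carry 1
  7+6+1 = 6 carry 1
  1+0+1 = 2
  0+2 = 2
  5+5 = 2 carry 1
  1+6+1 = 0 carry 1
  1+1+1 = 3
  7+1 = 0 carry 1
  6+1+1 = 0 carry 1
  final carry 1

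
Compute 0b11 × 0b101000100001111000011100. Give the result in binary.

Multiply each base-2 digit by 3, carrying:
  0×3 = 0 → write 0
  0×3 = 0 → write 0
  1×3 = 3 → write 1 carry 1
  1×3+1 = 4 → write 0 carry 2
  1×3+2 = 5 → write 1 carry 2
  0×3+2 = 2 → write 0 carry 1
  0×3+1 = 1 → write 1
  0×3 = 0 → write 0
  0×3 = 0 → write 0
  1×3 = 3 → write 1 carry 1
  1×3+1 = 4 → write 0 carry 2
  1×3+2 = 5 → write 1 carry 2
  1×3+2 = 5 → write 1 carry 2
  0×3+2 = 2 → write 0 carry 1
  0×3+1 = 1 → write 1
  0×3 = 0 → write 0
  0×3 = 0 → write 0
  1×3 = 3 → write 1 carry 1
  0×3+1 = 1 → write 1
  0×3 = 0 → write 0
  0×3 = 0 → write 0
  1×3 = 3 → write 1 carry 1
  0×3+1 = 1 → write 1
  1×3 = 3 → write 1 carry 1
  remaining carry: 1

0b1111001100101101001010100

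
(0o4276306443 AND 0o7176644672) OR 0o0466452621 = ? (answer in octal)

0o4276306443 AND 0o7176644672 = 0o4076204442.
Then OR with 0o0466452621.

0o4476656663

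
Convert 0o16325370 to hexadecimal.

Each octal digit is 3 bits: 1=001 6=110 3=011 2=010 5=101 3=011 7=111 0=000.
Group the bits into nibbles: 0011 1001 1010 1010 1111 1000 → 39AAF8.

0x39AAF8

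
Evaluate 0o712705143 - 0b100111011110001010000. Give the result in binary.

0b111000101111100111000010011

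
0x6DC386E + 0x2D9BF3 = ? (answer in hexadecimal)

Add column by column in base 16, right to left:
  E+3 = 1 carry 1
  6+F+1 = 6 carry 1
  8+B+1 = 4 carry 1
  3+9+1 = D
  C+D = 9 carry 1
  D+2+1 = 0 carry 1
  6+0+1 = 7

0x709D461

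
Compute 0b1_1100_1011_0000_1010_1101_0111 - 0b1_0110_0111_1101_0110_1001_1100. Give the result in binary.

0b11000110011010000111011

Subtract column by column in base 2:
  1-0 → 1
  1-0 → 1
  1-1 → 0
  0-1 → 1 (borrow)
  1-1-1 → 1 (borrow)
  0-0-1 → 1 (borrow)
  1-0-1 → 0
  1-1 → 0
  0-0 → 0
  1-1 → 0
  0-1 → 1 (borrow)
  1-0-1 → 0
  0-1 → 1 (borrow)
  0-0-1 → 1 (borrow)
  0-1-1 → 0 (borrow)
  0-1-1 → 0 (borrow)
  1-1-1 → 1 (borrow)
  1-1-1 → 1 (borrow)
  0-1-1 → 0 (borrow)
  1-0-1 → 0
  0-0 → 0
  0-1 → 1 (borrow)
  1-1-1 → 1 (borrow)
  1-0-1 → 0
  1-1 → 0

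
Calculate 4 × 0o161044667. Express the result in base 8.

Multiply each base-8 digit by 4, carrying:
  7×4 = 28 → write 4 carry 3
  6×4+3 = 27 → write 3 carry 3
  6×4+3 = 27 → write 3 carry 3
  4×4+3 = 19 → write 3 carry 2
  4×4+2 = 18 → write 2 carry 2
  0×4+2 = 2 → write 2
  1×4 = 4 → write 4
  6×4 = 24 → write 0 carry 3
  1×4+3 = 7 → write 7

0o704223334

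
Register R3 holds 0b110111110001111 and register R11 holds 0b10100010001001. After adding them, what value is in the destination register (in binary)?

Add column by column in base 2, right to left:
  1+1 = 0 carry 1
  1+0+1 = 0 carry 1
  1+0+1 = 0 carry 1
  1+1+1 = 1 carry 1
  0+0+1 = 1
  0+0 = 0
  0+0 = 0
  1+1 = 0 carry 1
  1+0+1 = 0 carry 1
  1+0+1 = 0 carry 1
  1+0+1 = 0 carry 1
  1+1+1 = 1 carry 1
  0+0+1 = 1
  1+1 = 0 carry 1
  1+0+1 = 0 carry 1
  final carry 1

0b1001100000011000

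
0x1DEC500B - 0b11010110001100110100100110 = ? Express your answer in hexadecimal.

0b11010110001100110100100110 = 0x358CD26 in hexadecimal.
Subtract column by column in base 16:
  B-6 → 5
  0-2 → E (borrow)
  0-D-1 → 2 (borrow)
  5-C-1 → 8 (borrow)
  C-8-1 → 3
  E-5 → 9
  D-3 → A
  1-0 → 1

0x1A9382E5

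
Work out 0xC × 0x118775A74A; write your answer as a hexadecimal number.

0xD25983D778

Multiply each base-16 digit by 12, carrying:
  A×12 = 120 → write 8 carry 7
  4×12+7 = 55 → write 7 carry 3
  7×12+3 = 87 → write 7 carry 5
  A×12+5 = 125 → write D carry 7
  5×12+7 = 67 → write 3 carry 4
  7×12+4 = 88 → write 8 carry 5
  7×12+5 = 89 → write 9 carry 5
  8×12+5 = 101 → write 5 carry 6
  1×12+6 = 18 → write 2 carry 1
  1×12+1 = 13 → write D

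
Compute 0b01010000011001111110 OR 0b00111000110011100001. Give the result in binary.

0b01111000111011111111

OR bit by bit (1 where either bit is 1):
  01010000011001111110
| 00111000110011100001
= 01111000111011111111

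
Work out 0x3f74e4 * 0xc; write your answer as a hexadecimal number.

0x2f97ab0

Multiply each base-16 digit by 12, carrying:
  4×12 = 48 → write 0 carry 3
  e×12+3 = 171 → write b carry 10
  4×12+10 = 58 → write a carry 3
  7×12+3 = 87 → write 7 carry 5
  f×12+5 = 185 → write 9 carry 11
  3×12+11 = 47 → write f carry 2
  remaining carry: 2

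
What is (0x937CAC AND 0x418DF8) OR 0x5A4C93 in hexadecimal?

0x937CAC AND 0x418DF8 = 0x010CA8.
Then OR with 0x5A4C93.

0x5B4CBB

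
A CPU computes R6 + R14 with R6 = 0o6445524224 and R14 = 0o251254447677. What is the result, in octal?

0o257722174123

Add column by column in base 8, right to left:
  4+7 = 3 carry 1
  2+7+1 = 2 carry 1
  2+6+1 = 1 carry 1
  4+7+1 = 4 carry 1
  2+4+1 = 7
  5+4 = 1 carry 1
  5+4+1 = 2 carry 1
  4+5+1 = 2 carry 1
  4+2+1 = 7
  6+1 = 7
  0+5 = 5
  0+2 = 2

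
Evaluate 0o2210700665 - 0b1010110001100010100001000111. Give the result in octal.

0o727254556

0b1010110001100010100001000111 = 0o1261424107 in octal.
Subtract column by column in base 8:
  5-7 → 6 (borrow)
  6-0-1 → 5
  6-1 → 5
  0-4 → 4 (borrow)
  0-2-1 → 5 (borrow)
  7-4-1 → 2
  0-1 → 7 (borrow)
  1-6-1 → 2 (borrow)
  2-2-1 → 7 (borrow)
  2-1-1 → 0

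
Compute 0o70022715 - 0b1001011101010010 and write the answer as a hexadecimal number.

0o70022715 = 0xE025CD in hexadecimal.
0b1001011101010010 = 0x9752 in hexadecimal.
Subtract column by column in base 16:
  D-2 → B
  C-5 → 7
  5-7 → E (borrow)
  2-9-1 → 8 (borrow)
  0-0-1 → F (borrow)
  E-0-1 → D

0xDF8E7B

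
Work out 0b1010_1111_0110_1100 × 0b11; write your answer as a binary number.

Multiply each base-2 digit by 3, carrying:
  0×3 = 0 → write 0
  0×3 = 0 → write 0
  1×3 = 3 → write 1 carry 1
  1×3+1 = 4 → write 0 carry 2
  0×3+2 = 2 → write 0 carry 1
  1×3+1 = 4 → write 0 carry 2
  1×3+2 = 5 → write 1 carry 2
  0×3+2 = 2 → write 0 carry 1
  1×3+1 = 4 → write 0 carry 2
  1×3+2 = 5 → write 1 carry 2
  1×3+2 = 5 → write 1 carry 2
  1×3+2 = 5 → write 1 carry 2
  0×3+2 = 2 → write 0 carry 1
  1×3+1 = 4 → write 0 carry 2
  0×3+2 = 2 → write 0 carry 1
  1×3+1 = 4 → write 0 carry 2
  remaining carry: 10

0b100000111001000100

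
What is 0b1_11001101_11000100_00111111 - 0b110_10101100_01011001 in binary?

Subtract column by column in base 2:
  1-1 → 0
  1-0 → 1
  1-0 → 1
  1-1 → 0
  1-1 → 0
  1-0 → 1
  0-1 → 1 (borrow)
  0-0-1 → 1 (borrow)
  0-0-1 → 1 (borrow)
  0-0-1 → 1 (borrow)
  1-1-1 → 1 (borrow)
  0-1-1 → 0 (borrow)
  0-0-1 → 1 (borrow)
  0-1-1 → 0 (borrow)
  1-0-1 → 0
  1-1 → 0
  1-0 → 1
  0-1 → 1 (borrow)
  1-1-1 → 1 (borrow)
  1-0-1 → 0
  0-0 → 0
  0-0 → 0
  1-0 → 1
  1-0 → 1
  1-0 → 1

0b1110001110001011111100110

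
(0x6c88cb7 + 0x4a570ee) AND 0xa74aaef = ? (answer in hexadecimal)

0xa64a8a5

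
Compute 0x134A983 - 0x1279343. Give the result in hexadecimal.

0xD1640

Subtract column by column in base 16:
  3-3 → 0
  8-4 → 4
  9-3 → 6
  A-9 → 1
  4-7 → D (borrow)
  3-2-1 → 0
  1-1 → 0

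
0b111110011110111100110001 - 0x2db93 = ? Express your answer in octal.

0b111110011110111100110001 = 0o76367461 in octal.
0x2db93 = 0o555623 in octal.
Subtract column by column in base 8:
  1-3 → 6 (borrow)
  6-2-1 → 3
  4-6 → 6 (borrow)
  7-5-1 → 1
  6-5 → 1
  3-5 → 6 (borrow)
  6-0-1 → 5
  7-0 → 7

0o75611636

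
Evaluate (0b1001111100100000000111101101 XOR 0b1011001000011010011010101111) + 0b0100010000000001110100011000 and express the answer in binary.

First 0b1001111100100000000111101101 XOR 0b1011001000011010011010101111 = 0b0010110100111010011101000010.
Add column by column in base 2, right to left:
  0+0 = 0
  1+0 = 1
  0+0 = 0
  0+1 = 1
  0+1 = 1
  0+0 = 0
  1+0 = 1
  0+0 = 0
  1+1 = 0 carry 1
  1+0+1 = 0 carry 1
  1+1+1 = 1 carry 1
  0+1+1 = 0 carry 1
  0+1+1 = 0 carry 1
  1+0+1 = 0 carry 1
  0+0+1 = 1
  1+0 = 1
  1+0 = 1
  1+0 = 1
  0+0 = 0
  0+0 = 0
  1+0 = 1
  0+0 = 0
  1+1 = 0 carry 1
  1+0+1 = 0 carry 1
  0+0+1 = 1
  1+0 = 1
  0+1 = 1

0b111000100111100010001011010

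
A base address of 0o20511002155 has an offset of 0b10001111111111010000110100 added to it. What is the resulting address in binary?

0b10000111011000111111100010100001

0o20511002155 = 0b10000101001001000000010001101101 in binary.
Add column by column in base 2, right to left:
  1+0 = 1
  0+0 = 0
  1+1 = 0 carry 1
  1+0+1 = 0 carry 1
  0+1+1 = 0 carry 1
  1+1+1 = 1 carry 1
  1+0+1 = 0 carry 1
  0+0+1 = 1
  0+0 = 0
  0+0 = 0
  1+1 = 0 carry 1
  0+0+1 = 1
  0+1 = 1
  0+1 = 1
  0+1 = 1
  0+1 = 1
  0+1 = 1
  0+1 = 1
  1+1 = 0 carry 1
  0+1+1 = 0 carry 1
  0+1+1 = 0 carry 1
  1+1+1 = 1 carry 1
  0+0+1 = 1
  0+0 = 0
  1+0 = 1
  0+1 = 1
  1+0 = 1
  0+0 = 0
  0+0 = 0
  0+0 = 0
  0+0 = 0
  1+0 = 1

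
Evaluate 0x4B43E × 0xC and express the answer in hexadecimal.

0x3872E8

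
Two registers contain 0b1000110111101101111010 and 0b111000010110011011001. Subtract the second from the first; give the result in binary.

0b1110100111010100001

Subtract column by column in base 2:
  0-1 → 1 (borrow)
  1-0-1 → 0
  0-0 → 0
  1-1 → 0
  1-1 → 0
  1-0 → 1
  1-1 → 0
  0-1 → 1 (borrow)
  1-0-1 → 0
  1-0 → 1
  0-1 → 1 (borrow)
  1-1-1 → 1 (borrow)
  1-0-1 → 0
  1-1 → 0
  1-0 → 1
  0-0 → 0
  1-0 → 1
  1-0 → 1
  0-1 → 1 (borrow)
  0-1-1 → 0 (borrow)
  0-1-1 → 0 (borrow)
  1-0-1 → 0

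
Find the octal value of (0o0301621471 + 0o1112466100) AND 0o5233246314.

Add column by column in base 8, right to left:
  1+0 = 1
  7+0 = 7
  4+1 = 5
  1+6 = 7
  2+6 = 0 carry 1
  6+4+1 = 3 carry 1
  1+2+1 = 4
  0+1 = 1
  3+1 = 4
  0+1 = 1
Sum = 0o1414307571; now AND with 0o5233246314:
  1&5=1, 4&2=0, 1&3=1, 4&3=0, 3&2=2, 0&4=0, 7&6=6, 5&3=1, 7&1=1, 1&4=0

0o1010206110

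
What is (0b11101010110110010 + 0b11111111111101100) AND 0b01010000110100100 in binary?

0b1000000110000100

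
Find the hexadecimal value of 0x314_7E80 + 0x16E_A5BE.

0x483243E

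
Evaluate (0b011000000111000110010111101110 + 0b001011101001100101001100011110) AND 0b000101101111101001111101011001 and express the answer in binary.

0b1100000101001100100001000

Add column by column in base 2, right to left:
  0+0 = 0
  1+1 = 0 carry 1
  1+1+1 = 1 carry 1
  1+1+1 = 1 carry 1
  0+1+1 = 0 carry 1
  1+0+1 = 0 carry 1
  1+0+1 = 0 carry 1
  1+0+1 = 0 carry 1
  1+1+1 = 1 carry 1
  0+1+1 = 0 carry 1
  1+0+1 = 0 carry 1
  0+0+1 = 1
  0+1 = 1
  1+0 = 1
  1+1 = 0 carry 1
  0+0+1 = 1
  0+0 = 0
  0+1 = 1
  1+1 = 0 carry 1
  1+0+1 = 0 carry 1
  1+0+1 = 0 carry 1
  0+1+1 = 0 carry 1
  0+0+1 = 1
  0+1 = 1
  0+1 = 1
  0+1 = 1
  0+0 = 0
  1+1 = 0 carry 1
  1+0+1 = 0 carry 1
  final carry 1
Sum = 0b100011110000101011100100001100; now AND with 0b000101101111101001111101011001:
  100011110000101011100100001100
& 000101101111101001111101011001
= 000001100000101001100100001000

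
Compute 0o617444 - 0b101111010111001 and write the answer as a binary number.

0o617444 = 0b110001111100100100 in binary.
Subtract column by column in base 2:
  0-1 → 1 (borrow)
  0-0-1 → 1 (borrow)
  1-0-1 → 0
  0-1 → 1 (borrow)
  0-1-1 → 0 (borrow)
  1-1-1 → 1 (borrow)
  0-0-1 → 1 (borrow)
  0-1-1 → 0 (borrow)
  1-0-1 → 0
  1-1 → 0
  1-1 → 0
  1-1 → 0
  1-1 → 0
  0-0 → 0
  0-1 → 1 (borrow)
  0-0-1 → 1 (borrow)
  1-0-1 → 0
  1-0 → 1

0b101100000001101011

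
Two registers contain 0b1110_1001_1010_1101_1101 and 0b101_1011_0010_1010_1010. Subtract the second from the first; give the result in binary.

Subtract column by column in base 2:
  1-0 → 1
  0-1 → 1 (borrow)
  1-0-1 → 0
  1-1 → 0
  1-0 → 1
  0-1 → 1 (borrow)
  1-0-1 → 0
  1-1 → 0
  0-0 → 0
  1-1 → 0
  0-0 → 0
  1-0 → 1
  1-1 → 0
  0-1 → 1 (borrow)
  0-0-1 → 1 (borrow)
  1-1-1 → 1 (borrow)
  0-1-1 → 0 (borrow)
  1-0-1 → 0
  1-1 → 0
  1-0 → 1

0b10001110100000110011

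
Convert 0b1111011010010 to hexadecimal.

0x1ED2

Group the bits into nibbles: 0001 1110 1101 0010 → 1ED2.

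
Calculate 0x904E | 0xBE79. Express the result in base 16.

OR each hex digit independently (no carries):
  9|B=B, 0|E=E, 4|7=7, E|9=F

0xBE7F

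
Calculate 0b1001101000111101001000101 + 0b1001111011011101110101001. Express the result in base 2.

0b10011100100011010111101110

Add column by column in base 2, right to left:
  1+1 = 0 carry 1
  0+0+1 = 1
  1+0 = 1
  0+1 = 1
  0+0 = 0
  0+1 = 1
  1+0 = 1
  0+1 = 1
  0+1 = 1
  1+1 = 0 carry 1
  0+0+1 = 1
  1+1 = 0 carry 1
  1+1+1 = 1 carry 1
  1+1+1 = 1 carry 1
  1+0+1 = 0 carry 1
  0+1+1 = 0 carry 1
  0+1+1 = 0 carry 1
  0+0+1 = 1
  1+1 = 0 carry 1
  0+1+1 = 0 carry 1
  1+1+1 = 1 carry 1
  1+1+1 = 1 carry 1
  0+0+1 = 1
  0+0 = 0
  1+1 = 0 carry 1
  final carry 1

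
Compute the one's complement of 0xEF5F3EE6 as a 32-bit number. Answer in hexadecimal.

Each hex digit d becomes F−d:
  E→1, F→0, 5→A, F→0, 3→C, E→1, E→1, 6→9

0x10A0C119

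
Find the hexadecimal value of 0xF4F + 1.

0xF50

The trailing 1 digit is F (max in base 16), so adding 1 cascades: they roll to 0 and the next digit up increments.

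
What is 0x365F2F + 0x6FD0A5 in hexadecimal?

0xA62FD4

Add column by column in base 16, right to left:
  F+5 = 4 carry 1
  2+A+1 = D
  F+0 = F
  5+D = 2 carry 1
  6+F+1 = 6 carry 1
  3+6+1 = A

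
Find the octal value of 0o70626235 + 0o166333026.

Add column by column in base 8, right to left:
  5+6 = 3 carry 1
  3+2+1 = 6
  2+0 = 2
  6+3 = 1 carry 1
  2+3+1 = 6
  6+3 = 1 carry 1
  0+6+1 = 7
  7+6 = 5 carry 1
  0+1+1 = 2

0o257161263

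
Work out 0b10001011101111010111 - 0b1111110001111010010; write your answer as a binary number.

Subtract column by column in base 2:
  1-0 → 1
  1-1 → 0
  1-0 → 1
  0-0 → 0
  1-1 → 0
  0-0 → 0
  1-1 → 0
  1-1 → 0
  1-1 → 0
  1-1 → 0
  0-0 → 0
  1-0 → 1
  1-0 → 1
  1-1 → 0
  0-1 → 1 (borrow)
  1-1-1 → 1 (borrow)
  0-1-1 → 0 (borrow)
  0-1-1 → 0 (borrow)
  0-1-1 → 0 (borrow)
  1-0-1 → 0

0b1101100000000101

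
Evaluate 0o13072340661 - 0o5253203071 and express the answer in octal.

0o5617135570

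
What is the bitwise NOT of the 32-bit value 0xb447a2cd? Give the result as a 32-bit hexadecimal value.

Each hex digit d becomes f−d:
  b→4, 4→b, 4→b, 7→8, a→5, 2→d, c→3, d→2

0x4bb85d32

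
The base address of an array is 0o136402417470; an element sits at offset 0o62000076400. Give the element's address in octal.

Add column by column in base 8, right to left:
  0+0 = 0
  7+0 = 7
  4+4 = 0 carry 1
  7+6+1 = 6 carry 1
  1+7+1 = 1 carry 1
  4+0+1 = 5
  2+0 = 2
  0+0 = 0
  4+0 = 4
  6+2 = 0 carry 1
  3+6+1 = 2 carry 1
  1+0+1 = 2

0o220402516070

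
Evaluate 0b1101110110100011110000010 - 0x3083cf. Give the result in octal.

0o142541663

0b1101110110100011110000010 = 0o156643602 in octal.
0x3083cf = 0o14101717 in octal.
Subtract column by column in base 8:
  2-7 → 3 (borrow)
  0-1-1 → 6 (borrow)
  6-7-1 → 6 (borrow)
  3-1-1 → 1
  4-0 → 4
  6-1 → 5
  6-4 → 2
  5-1 → 4
  1-0 → 1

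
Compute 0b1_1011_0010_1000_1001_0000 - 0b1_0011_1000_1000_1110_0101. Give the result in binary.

0b1111001111110101011

Subtract column by column in base 2:
  0-1 → 1 (borrow)
  0-0-1 → 1 (borrow)
  0-1-1 → 0 (borrow)
  0-0-1 → 1 (borrow)
  1-0-1 → 0
  0-1 → 1 (borrow)
  0-1-1 → 0 (borrow)
  1-1-1 → 1 (borrow)
  0-0-1 → 1 (borrow)
  0-0-1 → 1 (borrow)
  0-0-1 → 1 (borrow)
  1-1-1 → 1 (borrow)
  0-0-1 → 1 (borrow)
  1-0-1 → 0
  0-0 → 0
  0-1 → 1 (borrow)
  1-1-1 → 1 (borrow)
  1-1-1 → 1 (borrow)
  0-0-1 → 1 (borrow)
  1-0-1 → 0
  1-1 → 0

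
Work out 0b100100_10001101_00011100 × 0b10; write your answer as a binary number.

0b10010010001101000111000

Multiply each base-2 digit by 2, carrying:
  0×2 = 0 → write 0
  0×2 = 0 → write 0
  1×2 = 2 → write 0 carry 1
  1×2+1 = 3 → write 1 carry 1
  1×2+1 = 3 → write 1 carry 1
  0×2+1 = 1 → write 1
  0×2 = 0 → write 0
  0×2 = 0 → write 0
  1×2 = 2 → write 0 carry 1
  0×2+1 = 1 → write 1
  1×2 = 2 → write 0 carry 1
  1×2+1 = 3 → write 1 carry 1
  0×2+1 = 1 → write 1
  0×2 = 0 → write 0
  0×2 = 0 → write 0
  1×2 = 2 → write 0 carry 1
  0×2+1 = 1 → write 1
  0×2 = 0 → write 0
  1×2 = 2 → write 0 carry 1
  0×2+1 = 1 → write 1
  0×2 = 0 → write 0
  1×2 = 2 → write 0 carry 1
  remaining carry: 1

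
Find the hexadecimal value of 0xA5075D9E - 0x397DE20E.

0x6B897B90

Subtract column by column in base 16:
  E-E → 0
  9-0 → 9
  D-2 → B
  5-E → 7 (borrow)
  7-D-1 → 9 (borrow)
  0-7-1 → 8 (borrow)
  5-9-1 → B (borrow)
  A-3-1 → 6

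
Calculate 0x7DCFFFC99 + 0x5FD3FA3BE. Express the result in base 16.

0xDDA3FA057

Add column by column in base 16, right to left:
  9+E = 7 carry 1
  9+B+1 = 5 carry 1
  C+3+1 = 0 carry 1
  F+A+1 = A carry 1
  F+F+1 = F carry 1
  F+3+1 = 3 carry 1
  C+D+1 = A carry 1
  D+F+1 = D carry 1
  7+5+1 = D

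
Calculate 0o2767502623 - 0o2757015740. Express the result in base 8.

Subtract column by column in base 8:
  3-0 → 3
  2-4 → 6 (borrow)
  6-7-1 → 6 (borrow)
  2-5-1 → 4 (borrow)
  0-1-1 → 6 (borrow)
  5-0-1 → 4
  7-7 → 0
  6-5 → 1
  7-7 → 0
  2-2 → 0

0o10464663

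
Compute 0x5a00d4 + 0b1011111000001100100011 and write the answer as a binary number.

0b100010011000001111110111

0x5a00d4 = 0b10110100000000011010100 in binary.
Add column by column in base 2, right to left:
  0+1 = 1
  0+1 = 1
  1+0 = 1
  0+0 = 0
  1+0 = 1
  0+1 = 1
  1+0 = 1
  1+0 = 1
  0+1 = 1
  0+1 = 1
  0+0 = 0
  0+0 = 0
  0+0 = 0
  0+0 = 0
  0+0 = 0
  0+1 = 1
  0+1 = 1
  1+1 = 0 carry 1
  0+1+1 = 0 carry 1
  1+1+1 = 1 carry 1
  1+0+1 = 0 carry 1
  0+1+1 = 0 carry 1
  1+0+1 = 0 carry 1
  final carry 1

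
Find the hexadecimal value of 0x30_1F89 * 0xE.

Multiply each base-16 digit by 14, carrying:
  9×14 = 126 → write E carry 7
  8×14+7 = 119 → write 7 carry 7
  F×14+7 = 217 → write 9 carry 13
  1×14+13 = 27 → write B carry 1
  0×14+1 = 1 → write 1
  3×14 = 42 → write A carry 2
  remaining carry: 2

0x2A1B97E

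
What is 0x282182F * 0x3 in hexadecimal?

Multiply each base-16 digit by 3, carrying:
  F×3 = 45 → write D carry 2
  2×3+2 = 8 → write 8
  8×3 = 24 → write 8 carry 1
  1×3+1 = 4 → write 4
  2×3 = 6 → write 6
  8×3 = 24 → write 8 carry 1
  2×3+1 = 7 → write 7

0x786488D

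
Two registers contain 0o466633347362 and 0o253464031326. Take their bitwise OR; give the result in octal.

0o677677377366

OR each oct digit independently (no carries):
  4|2=6, 6|5=7, 6|3=7, 6|4=6, 3|6=7, 3|4=7, 3|0=3, 4|3=7, 7|1=7, 3|3=3, 6|2=6, 2|6=6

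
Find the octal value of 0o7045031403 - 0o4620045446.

Subtract column by column in base 8:
  3-6 → 5 (borrow)
  0-4-1 → 3 (borrow)
  4-4-1 → 7 (borrow)
  1-5-1 → 3 (borrow)
  3-4-1 → 6 (borrow)
  0-0-1 → 7 (borrow)
  5-0-1 → 4
  4-2 → 2
  0-6 → 2 (borrow)
  7-4-1 → 2

0o2224763735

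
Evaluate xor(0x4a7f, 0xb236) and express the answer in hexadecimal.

XOR each hex digit independently (no carries):
  4^b=f, a^2=8, 7^3=4, f^6=9

0xf849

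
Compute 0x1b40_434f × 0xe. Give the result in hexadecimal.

Multiply each base-16 digit by 14, carrying:
  f×14 = 210 → write 2 carry 13
  4×14+13 = 69 → write 5 carry 4
  3×14+4 = 46 → write e carry 2
  4×14+2 = 58 → write a carry 3
  0×14+3 = 3 → write 3
  4×14 = 56 → write 8 carry 3
  b×14+3 = 157 → write d carry 9
  1×14+9 = 23 → write 7 carry 1
  remaining carry: 1

0x17d83ae52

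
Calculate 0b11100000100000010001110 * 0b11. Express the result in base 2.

Multiply each base-2 digit by 3, carrying:
  0×3 = 0 → write 0
  1×3 = 3 → write 1 carry 1
  1×3+1 = 4 → write 0 carry 2
  1×3+2 = 5 → write 1 carry 2
  0×3+2 = 2 → write 0 carry 1
  0×3+1 = 1 → write 1
  0×3 = 0 → write 0
  1×3 = 3 → write 1 carry 1
  0×3+1 = 1 → write 1
  0×3 = 0 → write 0
  0×3 = 0 → write 0
  0×3 = 0 → write 0
  0×3 = 0 → write 0
  0×3 = 0 → write 0
  1×3 = 3 → write 1 carry 1
  0×3+1 = 1 → write 1
  0×3 = 0 → write 0
  0×3 = 0 → write 0
  0×3 = 0 → write 0
  0×3 = 0 → write 0
  1×3 = 3 → write 1 carry 1
  1×3+1 = 4 → write 0 carry 2
  1×3+2 = 5 → write 1 carry 2
  remaining carry: 10

0b1010100001100000110101010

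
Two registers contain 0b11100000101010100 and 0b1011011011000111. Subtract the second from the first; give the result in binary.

Subtract column by column in base 2:
  0-1 → 1 (borrow)
  0-1-1 → 0 (borrow)
  1-1-1 → 1 (borrow)
  0-0-1 → 1 (borrow)
  1-0-1 → 0
  0-0 → 0
  1-1 → 0
  0-1 → 1 (borrow)
  1-0-1 → 0
  0-1 → 1 (borrow)
  0-1-1 → 0 (borrow)
  0-0-1 → 1 (borrow)
  0-1-1 → 0 (borrow)
  0-1-1 → 0 (borrow)
  1-0-1 → 0
  1-1 → 0
  1-0 → 1

0b10000101010001101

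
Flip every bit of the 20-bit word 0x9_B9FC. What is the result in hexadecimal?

Each hex digit d becomes F−d:
  9→6, B→4, 9→6, F→0, C→3

0x64603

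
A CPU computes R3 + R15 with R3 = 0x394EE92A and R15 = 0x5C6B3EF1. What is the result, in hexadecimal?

0x95BA281B

Add column by column in base 16, right to left:
  A+1 = B
  2+F = 1 carry 1
  9+E+1 = 8 carry 1
  E+3+1 = 2 carry 1
  E+B+1 = A carry 1
  4+6+1 = B
  9+C = 5 carry 1
  3+5+1 = 9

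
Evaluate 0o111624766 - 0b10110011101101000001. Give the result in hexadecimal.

0o111624766 = 0x12729F6 in hexadecimal.
0b10110011101101000001 = 0xB3B41 in hexadecimal.
Subtract column by column in base 16:
  6-1 → 5
  F-4 → B
  9-B → E (borrow)
  2-3-1 → E (borrow)
  7-B-1 → B (borrow)
  2-0-1 → 1
  1-0 → 1

0x11BEEB5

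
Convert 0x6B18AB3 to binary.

Expand each hex digit to 4 bits: 6=0110 B=1011 1=0001 8=1000 A=1010 B=1011 3=0011.

0b110101100011000101010110011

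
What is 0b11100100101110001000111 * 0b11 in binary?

Multiply each base-2 digit by 3, carrying:
  1×3 = 3 → write 1 carry 1
  1×3+1 = 4 → write 0 carry 2
  1×3+2 = 5 → write 1 carry 2
  0×3+2 = 2 → write 0 carry 1
  0×3+1 = 1 → write 1
  0×3 = 0 → write 0
  1×3 = 3 → write 1 carry 1
  0×3+1 = 1 → write 1
  0×3 = 0 → write 0
  0×3 = 0 → write 0
  1×3 = 3 → write 1 carry 1
  1×3+1 = 4 → write 0 carry 2
  1×3+2 = 5 → write 1 carry 2
  0×3+2 = 2 → write 0 carry 1
  1×3+1 = 4 → write 0 carry 2
  0×3+2 = 2 → write 0 carry 1
  0×3+1 = 1 → write 1
  1×3 = 3 → write 1 carry 1
  0×3+1 = 1 → write 1
  0×3 = 0 → write 0
  1×3 = 3 → write 1 carry 1
  1×3+1 = 4 → write 0 carry 2
  1×3+2 = 5 → write 1 carry 2
  remaining carry: 10

0b1010101110001010011010101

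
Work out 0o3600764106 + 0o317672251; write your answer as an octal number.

0o4120656357

Add column by column in base 8, right to left:
  6+1 = 7
  0+5 = 5
  1+2 = 3
  4+2 = 6
  6+7 = 5 carry 1
  7+6+1 = 6 carry 1
  0+7+1 = 0 carry 1
  0+1+1 = 2
  6+3 = 1 carry 1
  3+0+1 = 4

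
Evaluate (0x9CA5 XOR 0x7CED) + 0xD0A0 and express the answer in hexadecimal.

First 0x9CA5 XOR 0x7CED = 0xE048.
Add column by column in base 16, right to left:
  8+0 = 8
  4+A = E
  0+0 = 0
  E+D = B carry 1
  final carry 1

0x1B0E8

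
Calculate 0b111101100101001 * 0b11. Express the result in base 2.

0b10111000101111011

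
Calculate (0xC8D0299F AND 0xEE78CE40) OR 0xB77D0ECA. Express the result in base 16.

0xFF7D0ECA

0xC8D0299F AND 0xEE78CE40 = 0xC8500800.
Then OR with 0xB77D0ECA.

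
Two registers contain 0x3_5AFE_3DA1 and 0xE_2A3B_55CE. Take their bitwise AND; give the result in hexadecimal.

0x20A3A1580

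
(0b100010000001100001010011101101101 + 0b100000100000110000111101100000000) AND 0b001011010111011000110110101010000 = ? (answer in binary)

0b10000010010000010000001000000

Add column by column in base 2, right to left:
  1+0 = 1
  0+0 = 0
  1+0 = 1
  1+0 = 1
  0+0 = 0
  1+0 = 1
  1+0 = 1
  0+0 = 0
  1+1 = 0 carry 1
  1+1+1 = 1 carry 1
  1+0+1 = 0 carry 1
  0+1+1 = 0 carry 1
  0+1+1 = 0 carry 1
  1+1+1 = 1 carry 1
  0+1+1 = 0 carry 1
  1+0+1 = 0 carry 1
  0+0+1 = 1
  0+0 = 0
  0+0 = 0
  0+1 = 1
  1+1 = 0 carry 1
  1+0+1 = 0 carry 1
  0+0+1 = 1
  0+0 = 0
  0+0 = 0
  0+0 = 0
  0+1 = 1
  0+0 = 0
  1+0 = 1
  0+0 = 0
  0+0 = 0
  0+0 = 0
  1+1 = 0 carry 1
  final carry 1
Sum = 0b1000010100010010010010001001101101; now AND with 0b001011010111011000110110101010000:
  1000010100010010010010001001101101
& 0001011010111011000110110101010000
= 0000010000010010000010000001000000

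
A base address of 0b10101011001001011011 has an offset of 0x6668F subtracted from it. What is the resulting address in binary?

0x6668F = 0b1100110011010001111 in binary.
Subtract column by column in base 2:
  1-1 → 0
  1-1 → 0
  0-1 → 1 (borrow)
  1-1-1 → 1 (borrow)
  1-0-1 → 0
  0-0 → 0
  1-0 → 1
  0-1 → 1 (borrow)
  0-0-1 → 1 (borrow)
  1-1-1 → 1 (borrow)
  0-1-1 → 0 (borrow)
  0-0-1 → 1 (borrow)
  1-0-1 → 0
  1-1 → 0
  0-1 → 1 (borrow)
  1-0-1 → 0
  0-0 → 0
  1-1 → 0
  0-1 → 1 (borrow)
  1-0-1 → 0

0b1000100101111001100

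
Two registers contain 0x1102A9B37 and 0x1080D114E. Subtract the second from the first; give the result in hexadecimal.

0x81D89E9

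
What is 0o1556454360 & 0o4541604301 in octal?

AND each oct digit independently (no carries):
  1&4=0, 5&5=5, 5&4=4, 6&1=0, 4&6=4, 5&0=0, 4&4=4, 3&3=3, 6&0=0, 0&1=0

0o0540404300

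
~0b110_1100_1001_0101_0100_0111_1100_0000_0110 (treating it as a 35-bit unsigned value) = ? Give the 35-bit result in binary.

0b00100110110101010111000001111111001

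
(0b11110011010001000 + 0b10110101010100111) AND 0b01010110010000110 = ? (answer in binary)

0b110

Add column by column in base 2, right to left:
  0+1 = 1
  0+1 = 1
  0+1 = 1
  1+0 = 1
  0+0 = 0
  0+1 = 1
  0+0 = 0
  1+1 = 0 carry 1
  0+0+1 = 1
  1+1 = 0 carry 1
  1+0+1 = 0 carry 1
  0+1+1 = 0 carry 1
  0+0+1 = 1
  1+1 = 0 carry 1
  1+1+1 = 1 carry 1
  1+0+1 = 0 carry 1
  1+1+1 = 1 carry 1
  final carry 1
Sum = 0b110101000100101111; now AND with 0b01010110010000110:
  110101000100101111
& 001010110010000110
= 000000000000000110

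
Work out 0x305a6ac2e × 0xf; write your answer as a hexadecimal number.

0x2d54c416b2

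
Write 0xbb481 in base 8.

0o2732201

Expand each hex digit to 4 bits: b=1011 b=1011 4=0100 8=1000 1=0001.
Group the bits in threes: 010 111 011 010 010 000 001 → 2732201.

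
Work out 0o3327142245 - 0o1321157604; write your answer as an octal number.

0o2005762441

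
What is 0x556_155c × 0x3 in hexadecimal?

Multiply each base-16 digit by 3, carrying:
  c×3 = 36 → write 4 carry 2
  5×3+2 = 17 → write 1 carry 1
  5×3+1 = 16 → write 0 carry 1
  1×3+1 = 4 → write 4
  6×3 = 18 → write 2 carry 1
  5×3+1 = 16 → write 0 carry 1
  5×3+1 = 16 → write 0 carry 1
  remaining carry: 1

0x10024014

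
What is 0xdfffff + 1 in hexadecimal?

0xe00000

The trailing 5 digits are F (max in base 16), so adding 1 cascades: they roll to 0 and the next digit up increments.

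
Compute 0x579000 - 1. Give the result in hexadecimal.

0x578FFF

The trailing 3 digits are 0, so subtracting 1 borrows through: they become F and the next digit up decrements.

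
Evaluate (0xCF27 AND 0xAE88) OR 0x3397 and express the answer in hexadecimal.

0xCF27 AND 0xAE88 = 0x8E00.
Then OR with 0x3397.

0xBF97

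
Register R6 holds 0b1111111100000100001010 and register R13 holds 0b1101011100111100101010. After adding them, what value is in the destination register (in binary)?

Add column by column in base 2, right to left:
  0+0 = 0
  1+1 = 0 carry 1
  0+0+1 = 1
  1+1 = 0 carry 1
  0+0+1 = 1
  0+1 = 1
  0+0 = 0
  0+0 = 0
  1+1 = 0 carry 1
  0+1+1 = 0 carry 1
  0+1+1 = 0 carry 1
  0+1+1 = 0 carry 1
  0+0+1 = 1
  0+0 = 0
  1+1 = 0 carry 1
  1+1+1 = 1 carry 1
  1+1+1 = 1 carry 1
  1+0+1 = 0 carry 1
  1+1+1 = 1 carry 1
  1+0+1 = 0 carry 1
  1+1+1 = 1 carry 1
  1+1+1 = 1 carry 1
  final carry 1

0b11101011001000000110100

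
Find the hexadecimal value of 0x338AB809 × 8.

0x19C55C048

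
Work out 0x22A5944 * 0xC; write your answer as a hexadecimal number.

Multiply each base-16 digit by 12, carrying:
  4×12 = 48 → write 0 carry 3
  4×12+3 = 51 → write 3 carry 3
  9×12+3 = 111 → write F carry 6
  5×12+6 = 66 → write 2 carry 4
  A×12+4 = 124 → write C carry 7
  2×12+7 = 31 → write F carry 1
  2×12+1 = 25 → write 9 carry 1
  remaining carry: 1

0x19FC2F30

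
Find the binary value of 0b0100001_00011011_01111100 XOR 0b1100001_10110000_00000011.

XOR bit by bit (1 where the bits differ):
  01000010001101101111100
^ 11000011011000000000011
= 10000001010101101111111

0b10000001010101101111111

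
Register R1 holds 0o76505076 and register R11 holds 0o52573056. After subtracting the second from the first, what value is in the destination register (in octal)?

Subtract column by column in base 8:
  6-6 → 0
  7-5 → 2
  0-0 → 0
  5-3 → 2
  0-7 → 1 (borrow)
  5-5-1 → 7 (borrow)
  6-2-1 → 3
  7-5 → 2

0o23712020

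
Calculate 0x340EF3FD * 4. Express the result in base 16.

Multiply each base-16 digit by 4, carrying:
  D×4 = 52 → write 4 carry 3
  F×4+3 = 63 → write F carry 3
  3×4+3 = 15 → write F
  F×4 = 60 → write C carry 3
  E×4+3 = 59 → write B carry 3
  0×4+3 = 3 → write 3
  4×4 = 16 → write 0 carry 1
  3×4+1 = 13 → write D

0xD03BCFF4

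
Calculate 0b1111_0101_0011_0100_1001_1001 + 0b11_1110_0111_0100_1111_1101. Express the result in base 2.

Add column by column in base 2, right to left:
  1+1 = 0 carry 1
  0+0+1 = 1
  0+1 = 1
  1+1 = 0 carry 1
  1+1+1 = 1 carry 1
  0+1+1 = 0 carry 1
  0+1+1 = 0 carry 1
  1+1+1 = 1 carry 1
  0+0+1 = 1
  0+0 = 0
  1+1 = 0 carry 1
  0+0+1 = 1
  1+1 = 0 carry 1
  1+1+1 = 1 carry 1
  0+1+1 = 0 carry 1
  0+0+1 = 1
  1+0 = 1
  0+1 = 1
  1+1 = 0 carry 1
  0+1+1 = 0 carry 1
  1+1+1 = 1 carry 1
  1+1+1 = 1 carry 1
  1+0+1 = 0 carry 1
  1+0+1 = 0 carry 1
  final carry 1

0b1001100111010100110010110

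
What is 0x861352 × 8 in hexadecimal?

0x4309a90

Multiply each base-16 digit by 8, carrying:
  2×8 = 16 → write 0 carry 1
  5×8+1 = 41 → write 9 carry 2
  3×8+2 = 26 → write a carry 1
  1×8+1 = 9 → write 9
  6×8 = 48 → write 0 carry 3
  8×8+3 = 67 → write 3 carry 4
  remaining carry: 4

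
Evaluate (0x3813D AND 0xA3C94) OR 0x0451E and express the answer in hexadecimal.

0x2451E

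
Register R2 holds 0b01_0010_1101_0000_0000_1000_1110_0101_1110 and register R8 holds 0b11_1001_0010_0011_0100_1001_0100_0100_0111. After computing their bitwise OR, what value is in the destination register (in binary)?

OR bit by bit (1 where either bit is 1):
  0100101101000000001000111001011110
| 1110010010001101001001010001000111
= 1110111111001101001001111001011111

0b1110111111001101001001111001011111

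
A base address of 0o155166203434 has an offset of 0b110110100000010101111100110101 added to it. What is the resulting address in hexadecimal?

0o155166203434 = 0x369D9071C in hexadecimal.
0b110110100000010101111100110101 = 0x36815F35 in hexadecimal.
Add column by column in base 16, right to left:
  C+5 = 1 carry 1
  1+3+1 = 5
  7+F = 6 carry 1
  0+5+1 = 6
  9+1 = A
  D+8 = 5 carry 1
  9+6+1 = 0 carry 1
  6+3+1 = A
  3+0 = 3

0x3A05A6651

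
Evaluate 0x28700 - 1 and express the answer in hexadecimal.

0x286FF

The trailing 2 digits are 0, so subtracting 1 borrows through: they become F and the next digit up decrements.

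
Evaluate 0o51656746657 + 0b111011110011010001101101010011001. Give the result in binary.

0o51656746657 = 0b101001110101110111100110110101111 in binary.
Add column by column in base 2, right to left:
  1+1 = 0 carry 1
  1+0+1 = 0 carry 1
  1+0+1 = 0 carry 1
  1+1+1 = 1 carry 1
  0+1+1 = 0 carry 1
  1+0+1 = 0 carry 1
  0+0+1 = 1
  1+1 = 0 carry 1
  1+0+1 = 0 carry 1
  0+1+1 = 0 carry 1
  1+0+1 = 0 carry 1
  1+1+1 = 1 carry 1
  0+1+1 = 0 carry 1
  0+0+1 = 1
  1+1 = 0 carry 1
  1+1+1 = 1 carry 1
  1+0+1 = 0 carry 1
  1+0+1 = 0 carry 1
  0+0+1 = 1
  1+1 = 0 carry 1
  1+0+1 = 0 carry 1
  1+1+1 = 1 carry 1
  0+1+1 = 0 carry 1
  1+0+1 = 0 carry 1
  0+0+1 = 1
  1+1 = 0 carry 1
  1+1+1 = 1 carry 1
  1+1+1 = 1 carry 1
  0+1+1 = 0 carry 1
  0+0+1 = 1
  1+1 = 0 carry 1
  0+1+1 = 0 carry 1
  1+1+1 = 1 carry 1
  final carry 1

0b1100101101001001001010100001001000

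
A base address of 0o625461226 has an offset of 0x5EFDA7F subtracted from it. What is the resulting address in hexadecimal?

0o625461226 = 0x6566296 in hexadecimal.
Subtract column by column in base 16:
  6-F → 7 (borrow)
  9-7-1 → 1
  2-A → 8 (borrow)
  6-D-1 → 8 (borrow)
  6-F-1 → 6 (borrow)
  5-E-1 → 6 (borrow)
  6-5-1 → 0

0x668817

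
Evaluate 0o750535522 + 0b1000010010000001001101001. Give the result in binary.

0b1000101010111011110110111011

0o750535522 = 0b111101000101011101101010010 in binary.
Add column by column in base 2, right to left:
  0+1 = 1
  1+0 = 1
  0+0 = 0
  0+1 = 1
  1+0 = 1
  0+1 = 1
  1+1 = 0 carry 1
  0+0+1 = 1
  1+0 = 1
  1+1 = 0 carry 1
  0+0+1 = 1
  1+0 = 1
  1+0 = 1
  1+0 = 1
  0+0 = 0
  1+0 = 1
  0+1 = 1
  1+0 = 1
  0+0 = 0
  0+1 = 1
  0+0 = 0
  1+0 = 1
  0+0 = 0
  1+0 = 1
  1+1 = 0 carry 1
  1+0+1 = 0 carry 1
  1+0+1 = 0 carry 1
  final carry 1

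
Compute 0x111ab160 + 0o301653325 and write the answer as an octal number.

0x111ab160 = 0o2106530540 in octal.
Add column by column in base 8, right to left:
  0+5 = 5
  4+2 = 6
  5+3 = 0 carry 1
  0+3+1 = 4
  3+5 = 0 carry 1
  5+6+1 = 4 carry 1
  6+1+1 = 0 carry 1
  0+0+1 = 1
  1+3 = 4
  2+0 = 2

0o2410404065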